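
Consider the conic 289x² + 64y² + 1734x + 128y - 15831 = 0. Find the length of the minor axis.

289(x² + 6x) + 64(y² + 2y) = 15831
Complete the square: 289(x + 3)² + 64(y + 1)² = 15831 + 2601 + 64 = 18496
Dividing both sides by 18496: (x + 3)²/64 + (y + 1)²/289 = 1
Ellipse, center (-3, -1), major axis vertical; a² = 289, b² = 64.
b² = 64 so b = 8; the minor axis has length 2b = 16.

16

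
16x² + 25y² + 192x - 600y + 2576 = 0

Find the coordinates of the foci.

Group: 16(x² + 12x) + 25(y² - 24y) = -2576
Completing the square gives 16(x + 6)² + 25(y - 12)² = -2576 + 576 + 3600 = 1600.
Dividing both sides by 1600: (x + 6)²/100 + (y - 12)²/64 = 1
Ellipse, center (-6, 12), major axis horizontal; a² = 100, b² = 64.
c² = a² - b² = 100 - 64 = 36, so c = 6.
Foci lie on the horizontal axis through the center: (h ± c, k).

(-12, 12) and (0, 12)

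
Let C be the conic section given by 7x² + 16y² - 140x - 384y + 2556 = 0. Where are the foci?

Group the x- and y-terms: 7(x² - 20x) + 16(y² - 24y) = -2556
7(x - 10)² + 16(y - 12)² = -2556 + 700 + 2304 = 448
Dividing both sides by 448: (x - 10)²/64 + (y - 12)²/28 = 1
Ellipse, center (10, 12), major axis horizontal; a² = 64, b² = 28.
c² = a² - b² = 64 - 28 = 36, so c = 6.
Foci lie on the horizontal axis through the center: (h ± c, k).

(4, 12) and (16, 12)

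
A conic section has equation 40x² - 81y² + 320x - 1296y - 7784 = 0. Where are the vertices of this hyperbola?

(-13, -8) and (5, -8)

Group the x- and y-terms: 40(x² + 8x) -81(y² + 16y) = 7784
Complete the square in x and y: 40(x + 4)² -81(y + 8)² = 7784 + 640 - 5184 = 3240
Divide through by 3240 to get (x + 4)²/81 - (y + 8)²/40 = 1.
Hyperbola, center (-4, -8), transverse axis horizontal; a² = 81, b² = 40.
a = 9. Vertices at (h ± a, k).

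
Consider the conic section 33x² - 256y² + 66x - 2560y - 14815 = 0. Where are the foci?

Group the x- and y-terms: 33(x² + 2x) -256(y² + 10y) = 14815
33(x + 1)² -256(y + 5)² = 14815 + 33 - 6400 = 8448
Divide by 8448: (x + 1)²/256 - (y + 5)²/33 = 1
Hyperbola, center (-1, -5), transverse axis horizontal; a² = 256, b² = 33.
c² = a² + b² = 256 + 33 = 289, so c = 17.
Foci lie on the horizontal axis through the center: (h ± c, k).

(-18, -5) and (16, -5)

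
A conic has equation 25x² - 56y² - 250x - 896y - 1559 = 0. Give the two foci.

(5, -17) and (5, 1)

Group the x- and y-terms: 25(x² - 10x) -56(y² + 16y) = 1559
Complete the square in x and y: 25(x - 5)² -56(y + 8)² = 1559 + 625 - 3584 = -1400
Dividing both sides by -1400: (y + 8)²/25 - (x - 5)²/56 = 1
Hyperbola, center (5, -8), transverse axis vertical; a² = 25, b² = 56.
c² = a² + b² = 25 + 56 = 81, so c = 9.
Foci lie on the vertical axis through the center: (h, k ± c).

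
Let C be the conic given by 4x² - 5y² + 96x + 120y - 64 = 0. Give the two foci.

(-12, 6) and (-12, 18)

Rearranging, 4(x² + 24x) -5(y² - 24y) = 64.
Complete the square in x and y: 4(x + 12)² -5(y - 12)² = 64 + 576 - 720 = -80
Divide by -80: (y - 12)²/16 - (x + 12)²/20 = 1
Hyperbola, center (-12, 12), transverse axis vertical; a² = 16, b² = 20.
c² = a² + b² = 16 + 20 = 36, so c = 6.
Foci lie on the vertical axis through the center: (h, k ± c).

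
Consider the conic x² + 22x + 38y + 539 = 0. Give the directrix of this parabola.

y = -3/2

Only x is squared. Complete the square in x: (x + 11)² = -38(y + 11).
Vertex (-11, -11); 4p = -38 so p = -19/2. Opens down.
Directrix is the horizontal line y = k − p = -11 − (-19/2) = -3/2.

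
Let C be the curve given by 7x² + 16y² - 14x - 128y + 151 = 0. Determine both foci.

Rearranging, 7(x² - 2x) + 16(y² - 8y) = -151.
7(x - 1)² + 16(y - 4)² = -151 + 7 + 256 = 112
Divide through by 112 to get (x - 1)²/16 + (y - 4)²/7 = 1.
Ellipse, center (1, 4), major axis horizontal; a² = 16, b² = 7.
c² = a² - b² = 16 - 7 = 9, so c = 3.
Foci lie on the horizontal axis through the center: (h ± c, k).

(-2, 4) and (4, 4)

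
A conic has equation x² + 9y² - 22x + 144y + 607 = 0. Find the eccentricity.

e = 2√2/3

Rearranging, (x² - 22x) + 9(y² + 16y) = -607.
Complete the square in x and y: (x - 11)² + 9(y + 8)² = -607 + 121 + 576 = 90
Dividing both sides by 90: (x - 11)²/90 + (y + 8)²/10 = 1
Ellipse, center (11, -8), major axis horizontal; a² = 90, b² = 10.
c² = a² - b² = 80, so c = 4√5.
e = c/a = 4√5/3√10 = 2√2/3.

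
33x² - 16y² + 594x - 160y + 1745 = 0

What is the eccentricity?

Collect terms: 33(x² + 18x) -16(y² + 10y) = -1745
Completing the square gives 33(x + 9)² -16(y + 5)² = -1745 + 2673 - 400 = 528.
Divide through by 528 to get (x + 9)²/16 - (y + 5)²/33 = 1.
Hyperbola, center (-9, -5), transverse axis horizontal; a² = 16, b² = 33.
c² = a² + b² = 49, so c = 7.
e = c/a = 7/4.

e = 7/4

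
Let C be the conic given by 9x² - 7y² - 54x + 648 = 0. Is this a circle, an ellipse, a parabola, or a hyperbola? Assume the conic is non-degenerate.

No xy term. Coefficients of x² and y² are A = 9, C = -7.
A and C have opposite signs ⇒ hyperbola.

hyperbola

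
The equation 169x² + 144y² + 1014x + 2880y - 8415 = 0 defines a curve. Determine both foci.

(-3, -15) and (-3, -5)

169(x² + 6x) + 144(y² + 20y) = 8415
Completing the square gives 169(x + 3)² + 144(y + 10)² = 8415 + 1521 + 14400 = 24336.
Dividing both sides by 24336: (x + 3)²/144 + (y + 10)²/169 = 1
Ellipse, center (-3, -10), major axis vertical; a² = 169, b² = 144.
c² = a² - b² = 169 - 144 = 25, so c = 5.
Foci lie on the vertical axis through the center: (h, k ± c).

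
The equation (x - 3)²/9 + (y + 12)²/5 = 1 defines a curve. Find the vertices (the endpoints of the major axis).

(0, -12) and (6, -12)

Center (3, -12). The larger denominator 9 sits under the x-term, so the major axis is horizontal; a² = 9, b² = 5.
a = 3. Vertices at (h ± a, k).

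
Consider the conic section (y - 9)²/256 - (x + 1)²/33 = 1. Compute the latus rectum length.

33/8

Center (-1, 9). The positive term is the y-term, so the transverse axis is vertical; a² = 256, b² = 33.
Latus rectum length = 2b²/a = 2·33/16 = 33/8.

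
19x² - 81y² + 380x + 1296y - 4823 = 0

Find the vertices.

(-19, 8) and (-1, 8)

Rearranging, 19(x² + 20x) -81(y² - 16y) = 4823.
Complete the square in x and y: 19(x + 10)² -81(y - 8)² = 4823 + 1900 - 5184 = 1539
Divide through by 1539 to get (x + 10)²/81 - (y - 8)²/19 = 1.
Hyperbola, center (-10, 8), transverse axis horizontal; a² = 81, b² = 19.
a = 9. Vertices at (h ± a, k).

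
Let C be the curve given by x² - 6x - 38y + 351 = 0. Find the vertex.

Only x is squared. Complete the square in x: (x - 3)² = 38(y - 9).
Vertex (3, 9); 4p = 38 so p = 19/2. Opens up.

(3, 9)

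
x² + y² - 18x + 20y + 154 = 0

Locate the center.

(9, -10)

Rearranging, (x² - 18x) + (y² + 20y) = -154.
(x - 9)² + (y + 10)² = -154 + 81 + 100 = 27
So (x - 9)² + (y + 10)² = 27.
Circle centered at (9, -10) with r² = 27.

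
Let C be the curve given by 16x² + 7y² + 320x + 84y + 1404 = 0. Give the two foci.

Collect terms: 16(x² + 20x) + 7(y² + 12y) = -1404
Completing the square gives 16(x + 10)² + 7(y + 6)² = -1404 + 1600 + 252 = 448.
Divide by 448: (x + 10)²/28 + (y + 6)²/64 = 1
Ellipse, center (-10, -6), major axis vertical; a² = 64, b² = 28.
c² = a² - b² = 64 - 28 = 36, so c = 6.
Foci lie on the vertical axis through the center: (h, k ± c).

(-10, -12) and (-10, 0)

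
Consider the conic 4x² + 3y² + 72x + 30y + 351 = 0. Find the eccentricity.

Group: 4(x² + 18x) + 3(y² + 10y) = -351
Completing the square gives 4(x + 9)² + 3(y + 5)² = -351 + 324 + 75 = 48.
Divide by 48: (x + 9)²/12 + (y + 5)²/16 = 1
Ellipse, center (-9, -5), major axis vertical; a² = 16, b² = 12.
c² = a² - b² = 4, so c = 2.
e = c/a = 2/4 = 1/2.

e = 1/2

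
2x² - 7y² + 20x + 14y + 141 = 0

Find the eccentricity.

e = 3√2/2

Collect terms: 2(x² + 10x) -7(y² - 2y) = -141
2(x + 5)² -7(y - 1)² = -141 + 50 - 7 = -98
Divide by -98: (y - 1)²/14 - (x + 5)²/49 = 1
Hyperbola, center (-5, 1), transverse axis vertical; a² = 14, b² = 49.
c² = a² + b² = 63, so c = 3√7.
e = c/a = 3√7/√14 = 3√2/2.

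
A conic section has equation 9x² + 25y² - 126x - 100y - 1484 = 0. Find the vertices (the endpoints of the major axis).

(-8, 2) and (22, 2)

9(x² - 14x) + 25(y² - 4y) = 1484
Completing the square gives 9(x - 7)² + 25(y - 2)² = 1484 + 441 + 100 = 2025.
Divide by 2025: (x - 7)²/225 + (y - 2)²/81 = 1
Ellipse, center (7, 2), major axis horizontal; a² = 225, b² = 81.
a = 15. Vertices at (h ± a, k).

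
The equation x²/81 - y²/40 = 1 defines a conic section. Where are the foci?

Center (0, 0). The positive term is the x-term, so the transverse axis is horizontal; a² = 81, b² = 40.
c² = a² + b² = 81 + 40 = 121, so c = 11.
Foci lie on the horizontal axis through the center: (h ± c, k).

(-11, 0) and (11, 0)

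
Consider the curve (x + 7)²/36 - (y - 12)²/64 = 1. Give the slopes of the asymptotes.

4/3 and -4/3

Center (-7, 12). The positive term is the x-term, so the transverse axis is horizontal; a² = 36, b² = 64.
For a horizontal hyperbola the asymptotes have slope ±b/a.
Here that is ±8/6 = ±4/3.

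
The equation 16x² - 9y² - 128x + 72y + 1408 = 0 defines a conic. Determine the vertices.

Group: 16(x² - 8x) -9(y² - 8y) = -1408
Complete the square: 16(x - 4)² -9(y - 4)² = -1408 + 256 - 144 = -1296
Dividing both sides by -1296: (y - 4)²/144 - (x - 4)²/81 = 1
Hyperbola, center (4, 4), transverse axis vertical; a² = 144, b² = 81.
a = 12. Vertices at (h, k ± a).

(4, -8) and (4, 16)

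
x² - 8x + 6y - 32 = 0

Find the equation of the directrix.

Only x is squared. Complete the square in x: (x - 4)² = -6(y - 8).
Vertex (4, 8); 4p = -6 so p = -3/2. Opens down.
Directrix is the horizontal line y = k − p = 8 − (-3/2) = 19/2.

y = 19/2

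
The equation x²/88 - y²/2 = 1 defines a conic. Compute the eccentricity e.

e = 3√55/22

Center (0, 0). The positive term is the x-term, so the transverse axis is horizontal; a² = 88, b² = 2.
c² = a² + b² = 90, so c = 3√10.
e = c/a = 3√10/2√22 = 3√55/22.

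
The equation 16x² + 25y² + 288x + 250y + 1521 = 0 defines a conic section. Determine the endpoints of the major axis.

(-14, -5) and (-4, -5)

16(x² + 18x) + 25(y² + 10y) = -1521
Complete the square in x and y: 16(x + 9)² + 25(y + 5)² = -1521 + 1296 + 625 = 400
Divide by 400: (x + 9)²/25 + (y + 5)²/16 = 1
Ellipse, center (-9, -5), major axis horizontal; a² = 25, b² = 16.
a = 5. Vertices at (h ± a, k).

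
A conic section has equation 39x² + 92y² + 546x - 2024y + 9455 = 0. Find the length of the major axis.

4√23

Group the x- and y-terms: 39(x² + 14x) + 92(y² - 22y) = -9455
Complete the square in x and y: 39(x + 7)² + 92(y - 11)² = -9455 + 1911 + 11132 = 3588
Dividing both sides by 3588: (x + 7)²/92 + (y - 11)²/39 = 1
Ellipse, center (-7, 11), major axis horizontal; a² = 92, b² = 39.
a² = 92 so a = 2√23; the major axis has length 2a = 4√23.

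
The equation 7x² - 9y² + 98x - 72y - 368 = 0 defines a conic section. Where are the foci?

Rearranging, 7(x² + 14x) -9(y² + 8y) = 368.
Complete the square: 7(x + 7)² -9(y + 4)² = 368 + 343 - 144 = 567
Divide through by 567 to get (x + 7)²/81 - (y + 4)²/63 = 1.
Hyperbola, center (-7, -4), transverse axis horizontal; a² = 81, b² = 63.
c² = a² + b² = 81 + 63 = 144, so c = 12.
Foci lie on the horizontal axis through the center: (h ± c, k).

(-19, -4) and (5, -4)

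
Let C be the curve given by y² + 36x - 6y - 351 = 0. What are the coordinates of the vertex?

(10, 3)

Only y is squared. Complete the square in y: (y - 3)² = -36(x - 10).
Vertex (10, 3); 4p = -36 so p = -9. Opens left.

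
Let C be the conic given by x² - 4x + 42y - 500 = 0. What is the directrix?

y = 45/2

Only x is squared. Complete the square in x: (x - 2)² = -42(y - 12).
Vertex (2, 12); 4p = -42 so p = -21/2. Opens down.
Directrix is the horizontal line y = k − p = 12 − (-21/2) = 45/2.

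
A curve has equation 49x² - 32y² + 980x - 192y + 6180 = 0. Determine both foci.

Group the x- and y-terms: 49(x² + 20x) -32(y² + 6y) = -6180
Complete the square: 49(x + 10)² -32(y + 3)² = -6180 + 4900 - 288 = -1568
Divide through by -1568 to get (y + 3)²/49 - (x + 10)²/32 = 1.
Hyperbola, center (-10, -3), transverse axis vertical; a² = 49, b² = 32.
c² = a² + b² = 49 + 32 = 81, so c = 9.
Foci lie on the vertical axis through the center: (h, k ± c).

(-10, -12) and (-10, 6)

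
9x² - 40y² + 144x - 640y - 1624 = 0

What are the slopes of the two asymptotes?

Group: 9(x² + 16x) -40(y² + 16y) = 1624
Complete the square in x and y: 9(x + 8)² -40(y + 8)² = 1624 + 576 - 2560 = -360
Dividing both sides by -360: (y + 8)²/9 - (x + 8)²/40 = 1
Hyperbola, center (-8, -8), transverse axis vertical; a² = 9, b² = 40.
For a vertical hyperbola the asymptotes have slope ±a/b.
Here that is ±3/2√10 = ±3√10/20.

3√10/20 and -3√10/20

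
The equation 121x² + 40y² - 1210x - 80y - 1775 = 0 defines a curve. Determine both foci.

121(x² - 10x) + 40(y² - 2y) = 1775
Complete the square: 121(x - 5)² + 40(y - 1)² = 1775 + 3025 + 40 = 4840
Dividing both sides by 4840: (x - 5)²/40 + (y - 1)²/121 = 1
Ellipse, center (5, 1), major axis vertical; a² = 121, b² = 40.
c² = a² - b² = 121 - 40 = 81, so c = 9.
Foci lie on the vertical axis through the center: (h, k ± c).

(5, -8) and (5, 10)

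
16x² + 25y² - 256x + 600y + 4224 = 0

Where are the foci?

16(x² - 16x) + 25(y² + 24y) = -4224
Completing the square gives 16(x - 8)² + 25(y + 12)² = -4224 + 1024 + 3600 = 400.
Divide by 400: (x - 8)²/25 + (y + 12)²/16 = 1
Ellipse, center (8, -12), major axis horizontal; a² = 25, b² = 16.
c² = a² - b² = 25 - 16 = 9, so c = 3.
Foci lie on the horizontal axis through the center: (h ± c, k).

(5, -12) and (11, -12)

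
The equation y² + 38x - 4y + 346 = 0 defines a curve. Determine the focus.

Only y is squared. Complete the square in y: (y - 2)² = -38(x + 9).
Vertex (-9, 2); 4p = -38 so p = -19/2. Opens left.
Focus is p units from the vertex along the axis: (h + p, k).

(-37/2, 2)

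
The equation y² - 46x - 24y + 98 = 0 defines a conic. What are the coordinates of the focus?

(21/2, 12)

Only y is squared. Complete the square in y: (y - 12)² = 46(x + 1).
Vertex (-1, 12); 4p = 46 so p = 23/2. Opens right.
Focus is p units from the vertex along the axis: (h + p, k).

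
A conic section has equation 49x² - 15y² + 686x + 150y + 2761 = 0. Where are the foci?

Rearranging, 49(x² + 14x) -15(y² - 10y) = -2761.
49(x + 7)² -15(y - 5)² = -2761 + 2401 - 375 = -735
Divide through by -735 to get (y - 5)²/49 - (x + 7)²/15 = 1.
Hyperbola, center (-7, 5), transverse axis vertical; a² = 49, b² = 15.
c² = a² + b² = 49 + 15 = 64, so c = 8.
Foci lie on the vertical axis through the center: (h, k ± c).

(-7, -3) and (-7, 13)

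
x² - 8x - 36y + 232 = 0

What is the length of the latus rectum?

36

Only x is squared. Complete the square in x: (x - 4)² = 36(y - 6).
Vertex (4, 6); 4p = 36 so p = 9. Opens up.
Latus rectum length = |4p| = 36.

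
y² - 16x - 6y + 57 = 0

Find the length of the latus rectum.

16

Only y is squared. Complete the square in y: (y - 3)² = 16(x - 3).
Vertex (3, 3); 4p = 16 so p = 4. Opens right.
Latus rectum length = |4p| = 16.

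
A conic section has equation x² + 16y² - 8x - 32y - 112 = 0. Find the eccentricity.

e = √15/4

Group the x- and y-terms: (x² - 8x) + 16(y² - 2y) = 112
Complete the square: (x - 4)² + 16(y - 1)² = 112 + 16 + 16 = 144
Dividing both sides by 144: (x - 4)²/144 + (y - 1)²/9 = 1
Ellipse, center (4, 1), major axis horizontal; a² = 144, b² = 9.
c² = a² - b² = 135, so c = 3√15.
e = c/a = 3√15/12 = √15/4.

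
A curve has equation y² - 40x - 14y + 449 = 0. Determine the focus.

Only y is squared. Complete the square in y: (y - 7)² = 40(x - 10).
Vertex (10, 7); 4p = 40 so p = 10. Opens right.
Focus is p units from the vertex along the axis: (h + p, k).

(20, 7)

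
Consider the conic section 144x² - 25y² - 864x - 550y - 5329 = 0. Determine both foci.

(-10, -11) and (16, -11)

Rearranging, 144(x² - 6x) -25(y² + 22y) = 5329.
Completing the square gives 144(x - 3)² -25(y + 11)² = 5329 + 1296 - 3025 = 3600.
Divide through by 3600 to get (x - 3)²/25 - (y + 11)²/144 = 1.
Hyperbola, center (3, -11), transverse axis horizontal; a² = 25, b² = 144.
c² = a² + b² = 25 + 144 = 169, so c = 13.
Foci lie on the horizontal axis through the center: (h ± c, k).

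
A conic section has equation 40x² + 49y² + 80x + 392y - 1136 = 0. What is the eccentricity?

Group: 40(x² + 2x) + 49(y² + 8y) = 1136
Complete the square in x and y: 40(x + 1)² + 49(y + 4)² = 1136 + 40 + 784 = 1960
Divide by 1960: (x + 1)²/49 + (y + 4)²/40 = 1
Ellipse, center (-1, -4), major axis horizontal; a² = 49, b² = 40.
c² = a² - b² = 9, so c = 3.
e = c/a = 3/7.

e = 3/7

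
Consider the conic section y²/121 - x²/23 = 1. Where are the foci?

(0, -12) and (0, 12)

Center (0, 0). The positive term is the y-term, so the transverse axis is vertical; a² = 121, b² = 23.
c² = a² + b² = 121 + 23 = 144, so c = 12.
Foci lie on the vertical axis through the center: (h, k ± c).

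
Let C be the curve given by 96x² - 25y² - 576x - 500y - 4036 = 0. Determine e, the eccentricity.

96(x² - 6x) -25(y² + 20y) = 4036
96(x - 3)² -25(y + 10)² = 4036 + 864 - 2500 = 2400
Divide by 2400: (x - 3)²/25 - (y + 10)²/96 = 1
Hyperbola, center (3, -10), transverse axis horizontal; a² = 25, b² = 96.
c² = a² + b² = 121, so c = 11.
e = c/a = 11/5.

e = 11/5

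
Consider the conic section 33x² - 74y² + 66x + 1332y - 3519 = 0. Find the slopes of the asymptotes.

Collect terms: 33(x² + 2x) -74(y² - 18y) = 3519
Completing the square gives 33(x + 1)² -74(y - 9)² = 3519 + 33 - 5994 = -2442.
Divide by -2442: (y - 9)²/33 - (x + 1)²/74 = 1
Hyperbola, center (-1, 9), transverse axis vertical; a² = 33, b² = 74.
For a vertical hyperbola the asymptotes have slope ±a/b.
Here that is ±√33/√74 = ±√2442/74.

√2442/74 and -√2442/74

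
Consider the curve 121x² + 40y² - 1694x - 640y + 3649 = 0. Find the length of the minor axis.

4√10

121(x² - 14x) + 40(y² - 16y) = -3649
121(x - 7)² + 40(y - 8)² = -3649 + 5929 + 2560 = 4840
Divide by 4840: (x - 7)²/40 + (y - 8)²/121 = 1
Ellipse, center (7, 8), major axis vertical; a² = 121, b² = 40.
b² = 40 so b = 2√10; the minor axis has length 2b = 4√10.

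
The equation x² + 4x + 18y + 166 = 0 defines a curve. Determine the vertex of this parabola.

Only x is squared. Complete the square in x: (x + 2)² = -18(y + 9).
Vertex (-2, -9); 4p = -18 so p = -9/2. Opens down.

(-2, -9)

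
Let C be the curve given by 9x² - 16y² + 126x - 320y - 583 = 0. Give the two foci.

Rearranging, 9(x² + 14x) -16(y² + 20y) = 583.
9(x + 7)² -16(y + 10)² = 583 + 441 - 1600 = -576
Divide by -576: (y + 10)²/36 - (x + 7)²/64 = 1
Hyperbola, center (-7, -10), transverse axis vertical; a² = 36, b² = 64.
c² = a² + b² = 36 + 64 = 100, so c = 10.
Foci lie on the vertical axis through the center: (h, k ± c).

(-7, -20) and (-7, 0)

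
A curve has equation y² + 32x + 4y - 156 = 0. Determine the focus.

(-3, -2)

Only y is squared. Complete the square in y: (y + 2)² = -32(x - 5).
Vertex (5, -2); 4p = -32 so p = -8. Opens left.
Focus is p units from the vertex along the axis: (h + p, k).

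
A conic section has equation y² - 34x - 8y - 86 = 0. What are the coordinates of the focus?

Only y is squared. Complete the square in y: (y - 4)² = 34(x + 3).
Vertex (-3, 4); 4p = 34 so p = 17/2. Opens right.
Focus is p units from the vertex along the axis: (h + p, k).

(11/2, 4)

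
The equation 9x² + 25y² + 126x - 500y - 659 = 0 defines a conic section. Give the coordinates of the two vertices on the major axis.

(-27, 10) and (13, 10)

Group the x- and y-terms: 9(x² + 14x) + 25(y² - 20y) = 659
9(x + 7)² + 25(y - 10)² = 659 + 441 + 2500 = 3600
Divide by 3600: (x + 7)²/400 + (y - 10)²/144 = 1
Ellipse, center (-7, 10), major axis horizontal; a² = 400, b² = 144.
a = 20. Vertices at (h ± a, k).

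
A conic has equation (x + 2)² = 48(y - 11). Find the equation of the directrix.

Vertex (-2, 11); 4p = 48 so p = 12. Opens up.
Directrix is the horizontal line y = k − p = 11 − (12) = -1.

y = -1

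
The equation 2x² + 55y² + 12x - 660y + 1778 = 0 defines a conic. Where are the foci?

(-3 - √106, 6) and (-3 + √106, 6)

Group: 2(x² + 6x) + 55(y² - 12y) = -1778
Completing the square gives 2(x + 3)² + 55(y - 6)² = -1778 + 18 + 1980 = 220.
Divide by 220: (x + 3)²/110 + (y - 6)²/4 = 1
Ellipse, center (-3, 6), major axis horizontal; a² = 110, b² = 4.
c² = a² - b² = 110 - 4 = 106, so c = √106.
Foci lie on the horizontal axis through the center: (h ± c, k).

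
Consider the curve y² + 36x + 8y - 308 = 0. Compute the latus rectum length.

Only y is squared. Complete the square in y: (y + 4)² = -36(x - 9).
Vertex (9, -4); 4p = -36 so p = -9. Opens left.
Latus rectum length = |4p| = 36.

36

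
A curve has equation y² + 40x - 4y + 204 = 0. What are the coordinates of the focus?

Only y is squared. Complete the square in y: (y - 2)² = -40(x + 5).
Vertex (-5, 2); 4p = -40 so p = -10. Opens left.
Focus is p units from the vertex along the axis: (h + p, k).

(-15, 2)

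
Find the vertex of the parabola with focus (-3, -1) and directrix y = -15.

The vertex is the midpoint between the focus and the directrix along the axis of symmetry.
Axis is vertical (directrix is horizontal). Vertex y-coordinate = (-1 + (-15))/2 = -8; x-coordinate = -3.

(-3, -8)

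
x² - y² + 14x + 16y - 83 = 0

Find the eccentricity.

Group the x- and y-terms: (x² + 14x) -(y² - 16y) = 83
Completing the square gives (x + 7)² -(y - 8)² = 83 + 49 - 64 = 68.
Divide by 68: (x + 7)²/68 - (y - 8)²/68 = 1
Hyperbola, center (-7, 8), transverse axis horizontal; a² = 68, b² = 68.
c² = a² + b² = 136, so c = 2√34.
e = c/a = 2√34/2√17 = √2.

e = √2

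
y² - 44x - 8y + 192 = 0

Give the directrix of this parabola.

x = -7

Only y is squared. Complete the square in y: (y - 4)² = 44(x - 4).
Vertex (4, 4); 4p = 44 so p = 11. Opens right.
Directrix is the vertical line x = h − p = 4 − (11) = -7.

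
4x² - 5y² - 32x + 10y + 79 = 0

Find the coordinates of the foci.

(4, -2) and (4, 4)

4(x² - 8x) -5(y² - 2y) = -79
Complete the square in x and y: 4(x - 4)² -5(y - 1)² = -79 + 64 - 5 = -20
Divide by -20: (y - 1)²/4 - (x - 4)²/5 = 1
Hyperbola, center (4, 1), transverse axis vertical; a² = 4, b² = 5.
c² = a² + b² = 4 + 5 = 9, so c = 3.
Foci lie on the vertical axis through the center: (h, k ± c).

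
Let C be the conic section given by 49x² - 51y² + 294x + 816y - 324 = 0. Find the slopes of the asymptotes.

7√51/51 and -7√51/51

Collect terms: 49(x² + 6x) -51(y² - 16y) = 324
Complete the square: 49(x + 3)² -51(y - 8)² = 324 + 441 - 3264 = -2499
Divide by -2499: (y - 8)²/49 - (x + 3)²/51 = 1
Hyperbola, center (-3, 8), transverse axis vertical; a² = 49, b² = 51.
For a vertical hyperbola the asymptotes have slope ±a/b.
Here that is ±7/√51 = ±7√51/51.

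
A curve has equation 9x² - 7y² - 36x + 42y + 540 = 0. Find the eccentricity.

Group: 9(x² - 4x) -7(y² - 6y) = -540
Completing the square gives 9(x - 2)² -7(y - 3)² = -540 + 36 - 63 = -567.
Dividing both sides by -567: (y - 3)²/81 - (x - 2)²/63 = 1
Hyperbola, center (2, 3), transverse axis vertical; a² = 81, b² = 63.
c² = a² + b² = 144, so c = 12.
e = c/a = 12/9 = 4/3.

e = 4/3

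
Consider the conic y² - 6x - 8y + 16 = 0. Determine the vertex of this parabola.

Only y is squared. Complete the square in y: (y - 4)² = 6x.
Vertex (0, 4); 4p = 6 so p = 3/2. Opens right.

(0, 4)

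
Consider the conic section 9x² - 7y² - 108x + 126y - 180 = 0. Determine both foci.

(6, 5) and (6, 13)

Group the x- and y-terms: 9(x² - 12x) -7(y² - 18y) = 180
Complete the square in x and y: 9(x - 6)² -7(y - 9)² = 180 + 324 - 567 = -63
Divide by -63: (y - 9)²/9 - (x - 6)²/7 = 1
Hyperbola, center (6, 9), transverse axis vertical; a² = 9, b² = 7.
c² = a² + b² = 9 + 7 = 16, so c = 4.
Foci lie on the vertical axis through the center: (h, k ± c).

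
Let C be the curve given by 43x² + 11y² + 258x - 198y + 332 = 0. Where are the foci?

(-3, 1) and (-3, 17)

Collect terms: 43(x² + 6x) + 11(y² - 18y) = -332
Complete the square in x and y: 43(x + 3)² + 11(y - 9)² = -332 + 387 + 891 = 946
Dividing both sides by 946: (x + 3)²/22 + (y - 9)²/86 = 1
Ellipse, center (-3, 9), major axis vertical; a² = 86, b² = 22.
c² = a² - b² = 86 - 22 = 64, so c = 8.
Foci lie on the vertical axis through the center: (h, k ± c).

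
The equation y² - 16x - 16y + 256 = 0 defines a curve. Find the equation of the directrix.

x = 8

Only y is squared. Complete the square in y: (y - 8)² = 16(x - 12).
Vertex (12, 8); 4p = 16 so p = 4. Opens right.
Directrix is the vertical line x = h − p = 12 − (4) = 8.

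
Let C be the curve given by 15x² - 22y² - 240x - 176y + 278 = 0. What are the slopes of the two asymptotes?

√330/22 and -√330/22

15(x² - 16x) -22(y² + 8y) = -278
Complete the square: 15(x - 8)² -22(y + 4)² = -278 + 960 - 352 = 330
Dividing both sides by 330: (x - 8)²/22 - (y + 4)²/15 = 1
Hyperbola, center (8, -4), transverse axis horizontal; a² = 22, b² = 15.
For a horizontal hyperbola the asymptotes have slope ±b/a.
Here that is ±√15/√22 = ±√330/22.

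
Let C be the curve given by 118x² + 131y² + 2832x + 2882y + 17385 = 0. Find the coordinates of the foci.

Group: 118(x² + 24x) + 131(y² + 22y) = -17385
Complete the square in x and y: 118(x + 12)² + 131(y + 11)² = -17385 + 16992 + 15851 = 15458
Dividing both sides by 15458: (x + 12)²/131 + (y + 11)²/118 = 1
Ellipse, center (-12, -11), major axis horizontal; a² = 131, b² = 118.
c² = a² - b² = 131 - 118 = 13, so c = √13.
Foci lie on the horizontal axis through the center: (h ± c, k).

(-12 - √13, -11) and (-12 + √13, -11)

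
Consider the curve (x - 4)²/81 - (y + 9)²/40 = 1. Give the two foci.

Center (4, -9). The positive term is the x-term, so the transverse axis is horizontal; a² = 81, b² = 40.
c² = a² + b² = 81 + 40 = 121, so c = 11.
Foci lie on the horizontal axis through the center: (h ± c, k).

(-7, -9) and (15, -9)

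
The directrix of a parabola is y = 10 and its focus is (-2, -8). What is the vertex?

(-2, 1)

The vertex is the midpoint between the focus and the directrix along the axis of symmetry.
Axis is vertical (directrix is horizontal). Vertex y-coordinate = (-8 + 10)/2 = 1; x-coordinate = -2.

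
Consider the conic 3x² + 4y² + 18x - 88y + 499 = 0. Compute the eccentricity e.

3(x² + 6x) + 4(y² - 22y) = -499
3(x + 3)² + 4(y - 11)² = -499 + 27 + 484 = 12
Divide through by 12 to get (x + 3)²/4 + (y - 11)²/3 = 1.
Ellipse, center (-3, 11), major axis horizontal; a² = 4, b² = 3.
c² = a² - b² = 1, so c = 1.
e = c/a = 1/2.

e = 1/2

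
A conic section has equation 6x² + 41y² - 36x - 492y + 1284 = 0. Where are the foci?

Collect terms: 6(x² - 6x) + 41(y² - 12y) = -1284
Complete the square in x and y: 6(x - 3)² + 41(y - 6)² = -1284 + 54 + 1476 = 246
Divide by 246: (x - 3)²/41 + (y - 6)²/6 = 1
Ellipse, center (3, 6), major axis horizontal; a² = 41, b² = 6.
c² = a² - b² = 41 - 6 = 35, so c = √35.
Foci lie on the horizontal axis through the center: (h ± c, k).

(3 - √35, 6) and (3 + √35, 6)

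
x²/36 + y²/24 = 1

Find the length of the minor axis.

4√6

Center (0, 0). The larger denominator 36 sits under the x-term, so the major axis is horizontal; a² = 36, b² = 24.
b² = 24 so b = 2√6; the minor axis has length 2b = 4√6.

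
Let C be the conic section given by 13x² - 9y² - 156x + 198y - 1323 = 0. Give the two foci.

Collect terms: 13(x² - 12x) -9(y² - 22y) = 1323
Complete the square in x and y: 13(x - 6)² -9(y - 11)² = 1323 + 468 - 1089 = 702
Dividing both sides by 702: (x - 6)²/54 - (y - 11)²/78 = 1
Hyperbola, center (6, 11), transverse axis horizontal; a² = 54, b² = 78.
c² = a² + b² = 54 + 78 = 132, so c = 2√33.
Foci lie on the horizontal axis through the center: (h ± c, k).

(6 - 2√33, 11) and (6 + 2√33, 11)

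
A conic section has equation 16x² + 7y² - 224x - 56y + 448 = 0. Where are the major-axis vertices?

(7, -4) and (7, 12)

Collect terms: 16(x² - 14x) + 7(y² - 8y) = -448
Complete the square: 16(x - 7)² + 7(y - 4)² = -448 + 784 + 112 = 448
Dividing both sides by 448: (x - 7)²/28 + (y - 4)²/64 = 1
Ellipse, center (7, 4), major axis vertical; a² = 64, b² = 28.
a = 8. Vertices at (h, k ± a).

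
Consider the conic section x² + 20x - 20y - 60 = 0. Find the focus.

(-10, -3)

Only x is squared. Complete the square in x: (x + 10)² = 20(y + 8).
Vertex (-10, -8); 4p = 20 so p = 5. Opens up.
Focus is p units from the vertex along the axis: (h, k + p).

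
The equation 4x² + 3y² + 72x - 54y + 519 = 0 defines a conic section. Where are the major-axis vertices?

Collect terms: 4(x² + 18x) + 3(y² - 18y) = -519
4(x + 9)² + 3(y - 9)² = -519 + 324 + 243 = 48
Dividing both sides by 48: (x + 9)²/12 + (y - 9)²/16 = 1
Ellipse, center (-9, 9), major axis vertical; a² = 16, b² = 12.
a = 4. Vertices at (h, k ± a).

(-9, 5) and (-9, 13)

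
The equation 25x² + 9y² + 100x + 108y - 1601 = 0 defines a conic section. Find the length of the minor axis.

Rearranging, 25(x² + 4x) + 9(y² + 12y) = 1601.
Complete the square in x and y: 25(x + 2)² + 9(y + 6)² = 1601 + 100 + 324 = 2025
Divide by 2025: (x + 2)²/81 + (y + 6)²/225 = 1
Ellipse, center (-2, -6), major axis vertical; a² = 225, b² = 81.
b² = 81 so b = 9; the minor axis has length 2b = 18.

18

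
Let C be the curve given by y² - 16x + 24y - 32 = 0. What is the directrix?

Only y is squared. Complete the square in y: (y + 12)² = 16(x + 11).
Vertex (-11, -12); 4p = 16 so p = 4. Opens right.
Directrix is the vertical line x = h − p = -11 − (4) = -15.

x = -15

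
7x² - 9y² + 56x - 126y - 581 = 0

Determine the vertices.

(-10, -7) and (2, -7)

Group: 7(x² + 8x) -9(y² + 14y) = 581
Complete the square in x and y: 7(x + 4)² -9(y + 7)² = 581 + 112 - 441 = 252
Divide through by 252 to get (x + 4)²/36 - (y + 7)²/28 = 1.
Hyperbola, center (-4, -7), transverse axis horizontal; a² = 36, b² = 28.
a = 6. Vertices at (h ± a, k).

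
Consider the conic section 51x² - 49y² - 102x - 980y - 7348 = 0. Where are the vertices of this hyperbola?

Collect terms: 51(x² - 2x) -49(y² + 20y) = 7348
51(x - 1)² -49(y + 10)² = 7348 + 51 - 4900 = 2499
Divide through by 2499 to get (x - 1)²/49 - (y + 10)²/51 = 1.
Hyperbola, center (1, -10), transverse axis horizontal; a² = 49, b² = 51.
a = 7. Vertices at (h ± a, k).

(-6, -10) and (8, -10)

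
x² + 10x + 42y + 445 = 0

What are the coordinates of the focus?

Only x is squared. Complete the square in x: (x + 5)² = -42(y + 10).
Vertex (-5, -10); 4p = -42 so p = -21/2. Opens down.
Focus is p units from the vertex along the axis: (h, k + p).

(-5, -41/2)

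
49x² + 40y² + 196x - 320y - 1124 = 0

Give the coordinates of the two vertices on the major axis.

Group: 49(x² + 4x) + 40(y² - 8y) = 1124
Complete the square: 49(x + 2)² + 40(y - 4)² = 1124 + 196 + 640 = 1960
Divide by 1960: (x + 2)²/40 + (y - 4)²/49 = 1
Ellipse, center (-2, 4), major axis vertical; a² = 49, b² = 40.
a = 7. Vertices at (h, k ± a).

(-2, -3) and (-2, 11)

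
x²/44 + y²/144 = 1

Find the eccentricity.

Center (0, 0). The larger denominator 144 sits under the y-term, so the major axis is vertical; a² = 144, b² = 44.
c² = a² - b² = 100, so c = 10.
e = c/a = 10/12 = 5/6.

e = 5/6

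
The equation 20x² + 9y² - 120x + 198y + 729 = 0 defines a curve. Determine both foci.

(3, -11 - √33) and (3, -11 + √33)

Rearranging, 20(x² - 6x) + 9(y² + 22y) = -729.
Complete the square: 20(x - 3)² + 9(y + 11)² = -729 + 180 + 1089 = 540
Divide through by 540 to get (x - 3)²/27 + (y + 11)²/60 = 1.
Ellipse, center (3, -11), major axis vertical; a² = 60, b² = 27.
c² = a² - b² = 60 - 27 = 33, so c = √33.
Foci lie on the vertical axis through the center: (h, k ± c).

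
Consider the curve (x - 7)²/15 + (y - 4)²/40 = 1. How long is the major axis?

4√10

Center (7, 4). The larger denominator 40 sits under the y-term, so the major axis is vertical; a² = 40, b² = 15.
a² = 40 so a = 2√10; the major axis has length 2a = 4√10.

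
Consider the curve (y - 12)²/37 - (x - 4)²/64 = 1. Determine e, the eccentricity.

Center (4, 12). The positive term is the y-term, so the transverse axis is vertical; a² = 37, b² = 64.
c² = a² + b² = 101, so c = √101.
e = c/a = √101/√37 = √3737/37.

e = √3737/37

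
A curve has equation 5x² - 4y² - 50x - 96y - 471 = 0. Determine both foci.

(2, -12) and (8, -12)

Group: 5(x² - 10x) -4(y² + 24y) = 471
Complete the square in x and y: 5(x - 5)² -4(y + 12)² = 471 + 125 - 576 = 20
Divide by 20: (x - 5)²/4 - (y + 12)²/5 = 1
Hyperbola, center (5, -12), transverse axis horizontal; a² = 4, b² = 5.
c² = a² + b² = 4 + 5 = 9, so c = 3.
Foci lie on the horizontal axis through the center: (h ± c, k).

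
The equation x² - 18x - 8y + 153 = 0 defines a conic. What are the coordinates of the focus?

Only x is squared. Complete the square in x: (x - 9)² = 8(y - 9).
Vertex (9, 9); 4p = 8 so p = 2. Opens up.
Focus is p units from the vertex along the axis: (h, k + p).

(9, 11)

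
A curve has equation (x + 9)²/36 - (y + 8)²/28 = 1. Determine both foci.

Center (-9, -8). The positive term is the x-term, so the transverse axis is horizontal; a² = 36, b² = 28.
c² = a² + b² = 36 + 28 = 64, so c = 8.
Foci lie on the horizontal axis through the center: (h ± c, k).

(-17, -8) and (-1, -8)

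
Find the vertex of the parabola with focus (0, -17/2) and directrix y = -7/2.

(0, -6)

The vertex is the midpoint between the focus and the directrix along the axis of symmetry.
Axis is vertical (directrix is horizontal). Vertex y-coordinate = (-17/2 + (-7/2))/2 = -6; x-coordinate = 0.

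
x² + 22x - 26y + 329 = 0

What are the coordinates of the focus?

(-11, 29/2)

Only x is squared. Complete the square in x: (x + 11)² = 26(y - 8).
Vertex (-11, 8); 4p = 26 so p = 13/2. Opens up.
Focus is p units from the vertex along the axis: (h, k + p).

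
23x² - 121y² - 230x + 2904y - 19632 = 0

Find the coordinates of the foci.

(-7, 12) and (17, 12)

Group the x- and y-terms: 23(x² - 10x) -121(y² - 24y) = 19632
23(x - 5)² -121(y - 12)² = 19632 + 575 - 17424 = 2783
Divide by 2783: (x - 5)²/121 - (y - 12)²/23 = 1
Hyperbola, center (5, 12), transverse axis horizontal; a² = 121, b² = 23.
c² = a² + b² = 121 + 23 = 144, so c = 12.
Foci lie on the horizontal axis through the center: (h ± c, k).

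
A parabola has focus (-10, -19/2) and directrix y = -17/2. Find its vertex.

(-10, -9)

The vertex is the midpoint between the focus and the directrix along the axis of symmetry.
Axis is vertical (directrix is horizontal). Vertex y-coordinate = (-19/2 + (-17/2))/2 = -9; x-coordinate = -10.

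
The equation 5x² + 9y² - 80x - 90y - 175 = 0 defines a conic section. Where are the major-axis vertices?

(-4, 5) and (20, 5)

Rearranging, 5(x² - 16x) + 9(y² - 10y) = 175.
Complete the square: 5(x - 8)² + 9(y - 5)² = 175 + 320 + 225 = 720
Divide through by 720 to get (x - 8)²/144 + (y - 5)²/80 = 1.
Ellipse, center (8, 5), major axis horizontal; a² = 144, b² = 80.
a = 12. Vertices at (h ± a, k).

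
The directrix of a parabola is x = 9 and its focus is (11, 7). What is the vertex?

The vertex is the midpoint between the focus and the directrix along the axis of symmetry.
Axis is horizontal (directrix is vertical). Vertex x-coordinate = (11 + 9)/2 = 10; y-coordinate = 7.

(10, 7)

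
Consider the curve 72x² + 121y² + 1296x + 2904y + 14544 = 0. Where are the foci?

(-16, -12) and (-2, -12)

Group the x- and y-terms: 72(x² + 18x) + 121(y² + 24y) = -14544
Complete the square in x and y: 72(x + 9)² + 121(y + 12)² = -14544 + 5832 + 17424 = 8712
Divide through by 8712 to get (x + 9)²/121 + (y + 12)²/72 = 1.
Ellipse, center (-9, -12), major axis horizontal; a² = 121, b² = 72.
c² = a² - b² = 121 - 72 = 49, so c = 7.
Foci lie on the horizontal axis through the center: (h ± c, k).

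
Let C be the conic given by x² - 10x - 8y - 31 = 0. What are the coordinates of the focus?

(5, -5)

Only x is squared. Complete the square in x: (x - 5)² = 8(y + 7).
Vertex (5, -7); 4p = 8 so p = 2. Opens up.
Focus is p units from the vertex along the axis: (h, k + p).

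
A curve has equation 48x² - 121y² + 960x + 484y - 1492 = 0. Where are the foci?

48(x² + 20x) -121(y² - 4y) = 1492
48(x + 10)² -121(y - 2)² = 1492 + 4800 - 484 = 5808
Divide by 5808: (x + 10)²/121 - (y - 2)²/48 = 1
Hyperbola, center (-10, 2), transverse axis horizontal; a² = 121, b² = 48.
c² = a² + b² = 121 + 48 = 169, so c = 13.
Foci lie on the horizontal axis through the center: (h ± c, k).

(-23, 2) and (3, 2)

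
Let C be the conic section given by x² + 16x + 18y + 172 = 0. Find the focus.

(-8, -21/2)

Only x is squared. Complete the square in x: (x + 8)² = -18(y + 6).
Vertex (-8, -6); 4p = -18 so p = -9/2. Opens down.
Focus is p units from the vertex along the axis: (h, k + p).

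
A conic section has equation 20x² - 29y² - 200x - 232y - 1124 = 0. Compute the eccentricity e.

Collect terms: 20(x² - 10x) -29(y² + 8y) = 1124
Complete the square in x and y: 20(x - 5)² -29(y + 4)² = 1124 + 500 - 464 = 1160
Divide through by 1160 to get (x - 5)²/58 - (y + 4)²/40 = 1.
Hyperbola, center (5, -4), transverse axis horizontal; a² = 58, b² = 40.
c² = a² + b² = 98, so c = 7√2.
e = c/a = 7√2/√58 = 7√29/29.

e = 7√29/29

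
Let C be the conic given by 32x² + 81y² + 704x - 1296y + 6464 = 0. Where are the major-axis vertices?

(-20, 8) and (-2, 8)

Collect terms: 32(x² + 22x) + 81(y² - 16y) = -6464
32(x + 11)² + 81(y - 8)² = -6464 + 3872 + 5184 = 2592
Divide through by 2592 to get (x + 11)²/81 + (y - 8)²/32 = 1.
Ellipse, center (-11, 8), major axis horizontal; a² = 81, b² = 32.
a = 9. Vertices at (h ± a, k).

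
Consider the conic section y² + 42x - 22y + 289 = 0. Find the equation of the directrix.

Only y is squared. Complete the square in y: (y - 11)² = -42(x + 4).
Vertex (-4, 11); 4p = -42 so p = -21/2. Opens left.
Directrix is the vertical line x = h − p = -4 − (-21/2) = 13/2.

x = 13/2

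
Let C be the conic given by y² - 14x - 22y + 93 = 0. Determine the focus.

(3/2, 11)

Only y is squared. Complete the square in y: (y - 11)² = 14(x + 2).
Vertex (-2, 11); 4p = 14 so p = 7/2. Opens right.
Focus is p units from the vertex along the axis: (h + p, k).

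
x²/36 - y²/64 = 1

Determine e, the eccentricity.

e = 5/3

Center (0, 0). The positive term is the x-term, so the transverse axis is horizontal; a² = 36, b² = 64.
c² = a² + b² = 100, so c = 10.
e = c/a = 10/6 = 5/3.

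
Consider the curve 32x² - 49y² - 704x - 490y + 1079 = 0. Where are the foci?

Collect terms: 32(x² - 22x) -49(y² + 10y) = -1079
Complete the square: 32(x - 11)² -49(y + 5)² = -1079 + 3872 - 1225 = 1568
Divide by 1568: (x - 11)²/49 - (y + 5)²/32 = 1
Hyperbola, center (11, -5), transverse axis horizontal; a² = 49, b² = 32.
c² = a² + b² = 49 + 32 = 81, so c = 9.
Foci lie on the horizontal axis through the center: (h ± c, k).

(2, -5) and (20, -5)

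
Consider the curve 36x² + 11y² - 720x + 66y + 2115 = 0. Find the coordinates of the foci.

Group the x- and y-terms: 36(x² - 20x) + 11(y² + 6y) = -2115
Complete the square: 36(x - 10)² + 11(y + 3)² = -2115 + 3600 + 99 = 1584
Dividing both sides by 1584: (x - 10)²/44 + (y + 3)²/144 = 1
Ellipse, center (10, -3), major axis vertical; a² = 144, b² = 44.
c² = a² - b² = 144 - 44 = 100, so c = 10.
Foci lie on the vertical axis through the center: (h, k ± c).

(10, -13) and (10, 7)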